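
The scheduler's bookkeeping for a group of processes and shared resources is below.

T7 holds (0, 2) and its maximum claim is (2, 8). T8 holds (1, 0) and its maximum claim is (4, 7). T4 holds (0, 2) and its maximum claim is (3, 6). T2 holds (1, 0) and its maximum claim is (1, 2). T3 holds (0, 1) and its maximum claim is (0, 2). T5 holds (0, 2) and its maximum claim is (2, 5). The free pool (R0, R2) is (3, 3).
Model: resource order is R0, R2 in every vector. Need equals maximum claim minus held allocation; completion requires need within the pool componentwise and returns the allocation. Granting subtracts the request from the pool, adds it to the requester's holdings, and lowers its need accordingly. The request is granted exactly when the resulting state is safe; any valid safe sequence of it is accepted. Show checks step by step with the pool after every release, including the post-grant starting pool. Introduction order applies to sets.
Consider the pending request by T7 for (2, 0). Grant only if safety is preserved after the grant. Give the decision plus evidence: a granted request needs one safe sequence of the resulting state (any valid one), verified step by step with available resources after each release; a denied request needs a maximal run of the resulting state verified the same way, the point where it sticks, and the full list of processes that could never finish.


GRANT — the state after the grant stays safe, e.g. via T2, T5, T3, T7, T8, T4.
Key observation: the grant leaves (1, 3) free — enough for T2, whose release restarts the cascade.
Check on the post-grant state, step by step:
  pool = (1, 3)
  T2: need (0, 2) fits (1, 3); releases (1, 0), pool now (2, 3)
  T5: need (2, 3) fits (2, 3); releases (0, 2), pool now (2, 5)
  T3: need (0, 1) fits (2, 5); releases (0, 1), pool now (2, 6)
  T7: need (0, 6) fits (2, 6); releases (2, 2), pool now (4, 8)
  T8: need (3, 7) fits (4, 8); releases (1, 0), pool now (5, 8)
  T4: need (3, 4) fits (5, 8); releases (0, 2), pool now (5, 10)


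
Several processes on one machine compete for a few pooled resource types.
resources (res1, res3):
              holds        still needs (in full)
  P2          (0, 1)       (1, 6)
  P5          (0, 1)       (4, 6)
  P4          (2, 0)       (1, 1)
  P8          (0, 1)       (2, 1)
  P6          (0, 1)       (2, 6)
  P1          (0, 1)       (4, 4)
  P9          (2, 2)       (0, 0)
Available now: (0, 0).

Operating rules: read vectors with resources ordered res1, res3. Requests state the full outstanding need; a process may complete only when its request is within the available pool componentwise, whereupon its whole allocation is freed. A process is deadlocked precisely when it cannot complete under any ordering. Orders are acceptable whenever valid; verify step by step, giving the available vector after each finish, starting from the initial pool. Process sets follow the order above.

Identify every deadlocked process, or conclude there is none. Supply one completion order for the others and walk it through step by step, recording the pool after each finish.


The deadlocked set is P2, P5, P6 and P1.
Key observation: after P9, P4, P8 complete, (4, 3) is the best the pool ever gets, yet each leftover process wants more res3.
A valid finishing order for the others: P9, P4, P8. Walking it through:
  pool = (0, 0)
  P9: need (0, 0) fits (0, 0); releases (2, 2), pool now (2, 2)
  P4: need (1, 1) fits (2, 2); releases (2, 0), pool now (4, 2)
  P8: need (2, 1) fits (4, 2); releases (0, 1), pool now (4, 3)
The blocked processes can never fit:
  P2 still needs (1, 6) but only (4, 3) is free — short on res3
  P5 still needs (4, 6) but only (4, 3) is free — short on res3
  P6 still needs (2, 6) but only (4, 3) is free — short on res3
  P1 still needs (4, 4) but only (4, 3) is free — short on res3


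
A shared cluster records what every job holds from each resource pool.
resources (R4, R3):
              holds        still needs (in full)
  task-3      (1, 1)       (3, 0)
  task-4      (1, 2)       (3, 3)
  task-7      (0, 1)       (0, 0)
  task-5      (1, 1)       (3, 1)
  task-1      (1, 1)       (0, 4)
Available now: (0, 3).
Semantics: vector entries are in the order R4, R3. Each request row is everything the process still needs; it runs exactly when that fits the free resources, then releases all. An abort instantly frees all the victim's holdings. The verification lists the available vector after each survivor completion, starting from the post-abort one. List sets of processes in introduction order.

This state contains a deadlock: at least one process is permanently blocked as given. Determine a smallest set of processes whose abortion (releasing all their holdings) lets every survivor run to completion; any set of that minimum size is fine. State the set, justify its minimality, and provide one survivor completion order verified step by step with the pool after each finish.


The answer: abort task-4 and task-5.
Key observation: task-3 was stuck for good until task-4 and task-5 gave back (2, 3); in the order shown it finishes at step 2.
Minimality, checking each single-abort alternative: task-3 alone leaves task-4 blocked (short on R4); task-4 alone leaves task-3 blocked (short on R4); task-7 alone leaves task-3 blocked (short on R4); task-5 alone leaves task-3 blocked (short on R4); task-1 alone leaves task-3 blocked (short on R4).
Survivors finish in the order: task-1, task-3, task-7. Walking it through (pool after the aborts first):
  pool = (2, 6)
  task-1: need (0, 4) fits (2, 6); releases (1, 1), pool now (3, 7)
  task-3: need (3, 0) fits (3, 7); releases (1, 1), pool now (4, 8)
  task-7: need (0, 0) fits (4, 8); releases (0, 1), pool now (4, 9)


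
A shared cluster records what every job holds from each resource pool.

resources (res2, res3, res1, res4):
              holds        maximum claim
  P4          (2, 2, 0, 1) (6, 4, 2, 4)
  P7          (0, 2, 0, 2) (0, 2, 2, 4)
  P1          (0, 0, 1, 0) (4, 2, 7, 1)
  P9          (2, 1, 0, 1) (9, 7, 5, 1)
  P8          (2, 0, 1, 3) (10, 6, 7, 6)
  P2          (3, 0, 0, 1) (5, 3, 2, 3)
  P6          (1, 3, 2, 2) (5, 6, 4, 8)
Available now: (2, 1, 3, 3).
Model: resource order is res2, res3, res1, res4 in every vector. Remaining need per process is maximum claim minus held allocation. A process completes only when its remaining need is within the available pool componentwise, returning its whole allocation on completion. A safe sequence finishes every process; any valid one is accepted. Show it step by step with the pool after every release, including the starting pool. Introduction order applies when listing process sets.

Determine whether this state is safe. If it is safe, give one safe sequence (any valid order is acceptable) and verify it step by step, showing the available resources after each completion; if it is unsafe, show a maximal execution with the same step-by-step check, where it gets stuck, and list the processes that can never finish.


The state is UNSAFE.
Key observation: once P7, P2, P6, P4, P9 finish, the pool peaks at (10, 9, 5, 10) — and every remaining process still needs more res1 than that.
The run P7, P2, P6, P4, P9 cannot be extended any further. Verifying each step:
  pool = (2, 1, 3, 3)
  P7 needs (0, 0, 2, 2) <= (2, 1, 3, 3) -> finishes; pool += (0, 2, 0, 2) = (2, 3, 3, 5)
  P2 needs (2, 3, 2, 2) <= (2, 3, 3, 5) -> finishes; pool += (3, 0, 0, 1) = (5, 3, 3, 6)
  P6 needs (4, 3, 2, 6) <= (5, 3, 3, 6) -> finishes; pool += (1, 3, 2, 2) = (6, 6, 5, 8)
  P4 needs (4, 2, 2, 3) <= (6, 6, 5, 8) -> finishes; pool += (2, 2, 0, 1) = (8, 8, 5, 9)
  P9 needs (7, 6, 5, 0) <= (8, 8, 5, 9) -> finishes; pool += (2, 1, 0, 1) = (10, 9, 5, 10)
  P1 cannot run: need (4, 2, 6, 1) vs free (10, 9, 5, 10) (insufficient res1)
  P8 cannot run: need (8, 6, 6, 3) vs free (10, 9, 5, 10) (insufficient res1)
Permanently blocked: P1 and P8.


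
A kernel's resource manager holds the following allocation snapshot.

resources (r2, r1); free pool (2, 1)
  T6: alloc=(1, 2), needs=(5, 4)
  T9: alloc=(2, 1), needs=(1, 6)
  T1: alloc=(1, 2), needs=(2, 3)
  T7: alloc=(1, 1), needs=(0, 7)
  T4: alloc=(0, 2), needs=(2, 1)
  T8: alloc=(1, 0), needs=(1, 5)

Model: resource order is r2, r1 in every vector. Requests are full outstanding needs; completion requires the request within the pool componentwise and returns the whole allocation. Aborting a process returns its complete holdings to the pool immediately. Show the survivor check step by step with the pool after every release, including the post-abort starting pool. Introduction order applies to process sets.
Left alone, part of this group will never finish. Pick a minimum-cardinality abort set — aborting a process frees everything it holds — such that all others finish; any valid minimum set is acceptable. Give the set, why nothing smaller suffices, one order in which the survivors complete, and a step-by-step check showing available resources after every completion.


The answer: abort T7.
Key observation: T9 was stuck for good until T7 gave back (1, 1); in the order shown it finishes at step 4.
Minimality: the empty abort set fails — the state is deadlocked as it stands.
The survivors complete as T4, T1, T8, T9, T6. Check, step by step (starting from the post-abort pool):
  pool = (3, 2)
  T4: need (2, 1) fits (3, 2); releases (0, 2), pool now (3, 4)
  T1: need (2, 3) fits (3, 4); releases (1, 2), pool now (4, 6)
  T8: need (1, 5) fits (4, 6); releases (1, 0), pool now (5, 6)
  T9: need (1, 6) fits (5, 6); releases (2, 1), pool now (7, 7)
  T6: need (5, 4) fits (7, 7); releases (1, 2), pool now (8, 9)


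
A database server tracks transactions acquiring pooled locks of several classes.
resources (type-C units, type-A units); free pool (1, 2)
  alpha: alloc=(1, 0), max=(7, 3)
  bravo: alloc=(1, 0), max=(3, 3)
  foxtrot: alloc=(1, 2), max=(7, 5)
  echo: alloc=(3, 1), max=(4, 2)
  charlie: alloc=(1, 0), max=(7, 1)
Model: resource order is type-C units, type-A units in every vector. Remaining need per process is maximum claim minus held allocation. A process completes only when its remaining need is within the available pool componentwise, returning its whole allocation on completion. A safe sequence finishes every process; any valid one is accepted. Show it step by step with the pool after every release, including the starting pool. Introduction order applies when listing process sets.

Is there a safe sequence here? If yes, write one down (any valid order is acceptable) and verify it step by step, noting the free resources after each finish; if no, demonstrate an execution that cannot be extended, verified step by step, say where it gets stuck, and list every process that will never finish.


UNSAFE — no complete ordering exists.
Key observation: type-C units is the bottleneck — with echo, bravo done the pool holds (5, 3), short of every remaining need.
Going as far as possible: echo, bravo; after that, nothing fits. Step-by-step check:
  pool = (1, 2)
  echo needs (1, 1) <= (1, 2) -> finishes; pool += (3, 1) = (4, 3)
  bravo needs (2, 3) <= (4, 3) -> finishes; pool += (1, 0) = (5, 3)
  alpha cannot run: need (6, 3) vs free (5, 3) (insufficient type-C units)
  foxtrot cannot run: need (6, 3) vs free (5, 3) (insufficient type-C units)
  charlie cannot run: need (6, 1) vs free (5, 3) (insufficient type-C units)
Processes that can never finish: alpha, foxtrot and charlie.


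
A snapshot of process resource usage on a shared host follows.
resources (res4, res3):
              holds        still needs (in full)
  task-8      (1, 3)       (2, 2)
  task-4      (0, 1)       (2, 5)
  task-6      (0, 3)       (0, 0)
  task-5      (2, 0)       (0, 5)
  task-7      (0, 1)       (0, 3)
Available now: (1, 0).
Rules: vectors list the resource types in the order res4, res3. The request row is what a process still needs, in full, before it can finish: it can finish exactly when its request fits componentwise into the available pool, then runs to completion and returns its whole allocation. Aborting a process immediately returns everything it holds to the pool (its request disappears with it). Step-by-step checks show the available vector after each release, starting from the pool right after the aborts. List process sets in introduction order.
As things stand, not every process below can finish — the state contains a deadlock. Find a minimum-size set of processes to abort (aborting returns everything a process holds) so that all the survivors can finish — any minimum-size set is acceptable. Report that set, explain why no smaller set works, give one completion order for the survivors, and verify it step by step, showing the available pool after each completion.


The answer: abort task-4.
Key observation: no ordering could ever have run task-5 before the abort of task-4; with (0, 1) back in the pool it fits at step 3.
Minimality: the empty abort set fails — the state is deadlocked as it stands.
Survivors finish in the order: task-6, task-7, task-5, task-8. Verifying each step (pool after the aborts first):
  pool = (1, 1)
  task-6: need (0, 0) fits (1, 1); releases (0, 3), pool now (1, 4)
  task-7: need (0, 3) fits (1, 4); releases (0, 1), pool now (1, 5)
  task-5: need (0, 5) fits (1, 5); releases (2, 0), pool now (3, 5)
  task-8: need (2, 2) fits (3, 5); releases (1, 3), pool now (4, 8)


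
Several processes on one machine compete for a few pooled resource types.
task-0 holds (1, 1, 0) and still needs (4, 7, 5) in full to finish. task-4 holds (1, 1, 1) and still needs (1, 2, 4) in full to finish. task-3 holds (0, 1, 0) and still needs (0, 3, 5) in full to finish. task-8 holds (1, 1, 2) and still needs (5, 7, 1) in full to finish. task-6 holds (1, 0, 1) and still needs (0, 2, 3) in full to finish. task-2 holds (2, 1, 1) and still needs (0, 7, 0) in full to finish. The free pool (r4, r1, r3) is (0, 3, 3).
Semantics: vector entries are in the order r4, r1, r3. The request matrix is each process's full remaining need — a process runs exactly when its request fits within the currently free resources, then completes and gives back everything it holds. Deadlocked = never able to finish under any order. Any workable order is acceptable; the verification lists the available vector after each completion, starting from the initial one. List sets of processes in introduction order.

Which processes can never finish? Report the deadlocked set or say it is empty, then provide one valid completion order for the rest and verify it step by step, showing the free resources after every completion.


Deadlocked: task-0, task-8 and task-2.
Key observation: the pool after task-6, task-4, task-3 is (2, 5, 5); every surviving request exceeds it in r1, so progress ends there.
A valid finishing order for the others: task-6, task-4, task-3. Walking it through:
  pool = (0, 3, 3)
  task-6: need (0, 2, 3) fits (0, 3, 3); releases (1, 0, 1), pool now (1, 3, 4)
  task-4: need (1, 2, 4) fits (1, 3, 4); releases (1, 1, 1), pool now (2, 4, 5)
  task-3: need (0, 3, 5) fits (2, 4, 5); releases (0, 1, 0), pool now (2, 5, 5)
The blocked processes can never fit:
  task-0 still needs (4, 7, 5) but only (2, 5, 5) is free — short on r4 and r1
  task-8 still needs (5, 7, 1) but only (2, 5, 5) is free — short on r4 and r1
  task-2 still needs (0, 7, 0) but only (2, 5, 5) is free — short on r1


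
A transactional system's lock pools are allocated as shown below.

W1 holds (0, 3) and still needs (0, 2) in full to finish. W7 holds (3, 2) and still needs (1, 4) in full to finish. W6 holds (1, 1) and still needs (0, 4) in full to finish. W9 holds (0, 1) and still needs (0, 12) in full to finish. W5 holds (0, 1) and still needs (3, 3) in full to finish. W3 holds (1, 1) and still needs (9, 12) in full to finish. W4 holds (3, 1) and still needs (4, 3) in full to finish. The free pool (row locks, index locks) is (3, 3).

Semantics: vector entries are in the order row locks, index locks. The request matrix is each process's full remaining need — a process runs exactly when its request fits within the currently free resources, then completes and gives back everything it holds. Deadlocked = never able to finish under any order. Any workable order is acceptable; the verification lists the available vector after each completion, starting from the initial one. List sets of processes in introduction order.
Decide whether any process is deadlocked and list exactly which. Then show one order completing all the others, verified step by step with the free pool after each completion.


Deadlocked set: W9 and W3.
Key observation: after W5, W7, W1, W4, W6 complete, (10, 11) is the best the pool ever gets, yet each leftover process wants more index locks.
The rest can finish in the order W5, W7, W1, W4, W6. Step-by-step check:
  pool = (3, 3)
  run W5 (needs (3, 3), free (3, 3)); after release of (0, 1) the pool is (3, 4)
  run W7 (needs (1, 4), free (3, 4)); after release of (3, 2) the pool is (6, 6)
  run W1 (needs (0, 2), free (6, 6)); after release of (0, 3) the pool is (6, 9)
  run W4 (needs (4, 3), free (6, 9)); after release of (3, 1) the pool is (9, 10)
  run W6 (needs (0, 4), free (9, 10)); after release of (1, 1) the pool is (10, 11)
The stuck group stays short no matter what:
  W9 still needs (0, 12) but only (10, 11) is free — short on index locks
  W3 still needs (9, 12) but only (10, 11) is free — short on index locks


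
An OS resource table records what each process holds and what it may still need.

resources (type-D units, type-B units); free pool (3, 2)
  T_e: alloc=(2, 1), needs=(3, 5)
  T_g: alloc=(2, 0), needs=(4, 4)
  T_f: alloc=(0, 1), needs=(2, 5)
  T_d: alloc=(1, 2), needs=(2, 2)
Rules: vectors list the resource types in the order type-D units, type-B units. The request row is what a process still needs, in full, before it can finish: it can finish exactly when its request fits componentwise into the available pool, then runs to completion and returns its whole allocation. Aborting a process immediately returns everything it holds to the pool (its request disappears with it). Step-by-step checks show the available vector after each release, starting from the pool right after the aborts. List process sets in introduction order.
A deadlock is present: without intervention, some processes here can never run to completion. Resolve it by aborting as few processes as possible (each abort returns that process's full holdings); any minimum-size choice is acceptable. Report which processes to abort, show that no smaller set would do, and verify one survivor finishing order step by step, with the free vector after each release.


Abort T_e.
Key observation: aborting T_e returns (2, 1), and T_f — hopeless before — runs at step 2 with the returned capacity in the pool.
Minimality: the empty abort set fails — the state is deadlocked as it stands.
Survivors finish in the order: T_d, T_f, T_g. Walking it through (pool after the aborts first):
  pool = (5, 3)
  T_d needs (2, 2) <= (5, 3) -> finishes; pool += (1, 2) = (6, 5)
  T_f needs (2, 5) <= (6, 5) -> finishes; pool += (0, 1) = (6, 6)
  T_g needs (4, 4) <= (6, 6) -> finishes; pool += (2, 0) = (8, 6)


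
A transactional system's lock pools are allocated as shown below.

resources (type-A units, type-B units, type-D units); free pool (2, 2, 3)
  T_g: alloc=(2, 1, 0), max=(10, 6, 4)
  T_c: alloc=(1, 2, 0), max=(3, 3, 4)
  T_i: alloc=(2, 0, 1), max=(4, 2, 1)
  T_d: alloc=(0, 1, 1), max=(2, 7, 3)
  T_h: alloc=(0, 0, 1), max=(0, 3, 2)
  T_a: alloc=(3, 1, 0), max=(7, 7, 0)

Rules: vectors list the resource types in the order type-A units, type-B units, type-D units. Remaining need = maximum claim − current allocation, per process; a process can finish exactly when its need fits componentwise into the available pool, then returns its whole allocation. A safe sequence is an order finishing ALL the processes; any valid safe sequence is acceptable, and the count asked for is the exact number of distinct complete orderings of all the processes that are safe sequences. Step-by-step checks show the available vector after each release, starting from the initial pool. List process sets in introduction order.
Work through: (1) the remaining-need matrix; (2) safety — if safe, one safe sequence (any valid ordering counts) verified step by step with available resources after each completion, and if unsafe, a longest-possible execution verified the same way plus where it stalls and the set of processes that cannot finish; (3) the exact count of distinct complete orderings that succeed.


(1) Outstanding need per process (order type-A units, type-B units, type-D units):
  T_g: (8, 5, 4)
  T_c: (2, 1, 4)
  T_i: (2, 2, 0)
  T_d: (2, 6, 2)
  T_h: (0, 3, 1)
  T_a: (4, 6, 0)
(2) The state is UNSAFE.
Key observation: once T_i, T_c, T_h finish, the pool peaks at (5, 4, 5) — and every remaining process still needs more type-B units than that.
A maximal execution: T_i, T_c, T_h — then nothing else fits. Verifying each step:
  pool = (2, 2, 3)
  run T_i (needs (2, 2, 0), free (2, 2, 3)); after release of (2, 0, 1) the pool is (4, 2, 4)
  run T_c (needs (2, 1, 4), free (4, 2, 4)); after release of (1, 2, 0) the pool is (5, 4, 4)
  run T_h (needs (0, 3, 1), free (5, 4, 4)); after release of (0, 0, 1) the pool is (5, 4, 5)
  T_g cannot run: need (8, 5, 4) vs free (5, 4, 5) (insufficient type-A units and type-B units)
  T_d cannot run: need (2, 6, 2) vs free (5, 4, 5) (insufficient type-B units)
  T_a cannot run: need (4, 6, 0) vs free (5, 4, 5) (insufficient type-B units)
Permanently blocked: T_g, T_d and T_a.
(3) Exactly 0 of the possible complete orderings are safe sequences.


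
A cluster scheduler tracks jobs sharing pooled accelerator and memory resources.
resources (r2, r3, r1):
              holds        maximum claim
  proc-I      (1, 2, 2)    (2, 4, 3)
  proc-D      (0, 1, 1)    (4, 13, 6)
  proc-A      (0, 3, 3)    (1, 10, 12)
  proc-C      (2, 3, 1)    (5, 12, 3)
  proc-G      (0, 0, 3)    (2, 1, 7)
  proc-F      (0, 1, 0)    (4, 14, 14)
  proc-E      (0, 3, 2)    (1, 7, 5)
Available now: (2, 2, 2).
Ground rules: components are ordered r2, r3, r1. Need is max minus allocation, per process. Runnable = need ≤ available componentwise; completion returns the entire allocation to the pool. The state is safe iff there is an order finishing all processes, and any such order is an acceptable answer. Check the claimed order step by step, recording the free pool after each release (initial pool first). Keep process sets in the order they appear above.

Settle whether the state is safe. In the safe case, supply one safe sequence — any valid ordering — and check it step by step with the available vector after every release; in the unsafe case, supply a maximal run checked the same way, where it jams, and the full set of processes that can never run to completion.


The state is SAFE; one workable sequence: proc-I, proc-E, proc-G, proc-A, proc-C, proc-D, proc-F.
Key observation: at proc-I the run first touches a limit — (1, 2, 1) against (2, 2, 2), exact on a resource it actually requests.
Step-by-step check:
  pool = (2, 2, 2)
  proc-I: need (1, 2, 1) fits (2, 2, 2); releases (1, 2, 2), pool now (3, 4, 4)
  proc-E: need (1, 4, 3) fits (3, 4, 4); releases (0, 3, 2), pool now (3, 7, 6)
  proc-G: need (2, 1, 4) fits (3, 7, 6); releases (0, 0, 3), pool now (3, 7, 9)
  proc-A: need (1, 7, 9) fits (3, 7, 9); releases (0, 3, 3), pool now (3, 10, 12)
  proc-C: need (3, 9, 2) fits (3, 10, 12); releases (2, 3, 1), pool now (5, 13, 13)
  proc-D: need (4, 12, 5) fits (5, 13, 13); releases (0, 1, 1), pool now (5, 14, 14)
  proc-F: need (4, 13, 14) fits (5, 14, 14); releases (0, 1, 0), pool now (5, 15, 14)


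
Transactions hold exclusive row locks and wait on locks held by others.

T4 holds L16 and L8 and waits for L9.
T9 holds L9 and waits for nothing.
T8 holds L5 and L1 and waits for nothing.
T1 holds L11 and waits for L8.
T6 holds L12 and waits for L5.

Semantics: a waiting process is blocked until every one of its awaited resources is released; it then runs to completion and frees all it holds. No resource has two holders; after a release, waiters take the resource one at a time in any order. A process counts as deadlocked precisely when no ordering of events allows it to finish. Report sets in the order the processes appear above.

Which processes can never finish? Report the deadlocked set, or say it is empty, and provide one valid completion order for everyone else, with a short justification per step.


The deadlocked set is empty.
Key observation: the wait graph is acyclic; completion cascades from the unblocked processes through everyone else.
A valid finishing order for the others: T9, T4, T8, T6, T1.
Step-by-step check:
  T9: no waits; runs immediately, freeing L9
  T4 waits on L9 — all released -> runs and releases L16 and L8
  T8: no waits; runs immediately, freeing L5 and L1
  T6 waits on L5 — all released -> runs and releases L12
  T1 waits on L8 — all released -> runs and releases L11


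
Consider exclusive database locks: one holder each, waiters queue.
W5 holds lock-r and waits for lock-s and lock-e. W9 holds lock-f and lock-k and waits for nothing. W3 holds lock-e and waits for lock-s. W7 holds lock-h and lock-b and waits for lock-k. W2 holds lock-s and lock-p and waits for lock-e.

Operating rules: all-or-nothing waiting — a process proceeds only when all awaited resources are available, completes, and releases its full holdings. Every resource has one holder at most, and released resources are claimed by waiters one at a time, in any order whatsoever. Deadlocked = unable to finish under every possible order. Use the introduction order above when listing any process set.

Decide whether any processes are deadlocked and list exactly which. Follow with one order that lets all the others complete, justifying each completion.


The deadlocked set is W5, W3 and W2.
Key observation: the knot is the closed ring of waits W3 -> W2 -> W3; W5 waits into the deadlock from upstream.
A valid finishing order for the others: W9, W7.
Verifying each step:
  W9 waits on nothing -> runs at once and releases lock-f and lock-k
  W7: everything it awaited (lock-k) is free; runs, freeing lock-h and lock-b


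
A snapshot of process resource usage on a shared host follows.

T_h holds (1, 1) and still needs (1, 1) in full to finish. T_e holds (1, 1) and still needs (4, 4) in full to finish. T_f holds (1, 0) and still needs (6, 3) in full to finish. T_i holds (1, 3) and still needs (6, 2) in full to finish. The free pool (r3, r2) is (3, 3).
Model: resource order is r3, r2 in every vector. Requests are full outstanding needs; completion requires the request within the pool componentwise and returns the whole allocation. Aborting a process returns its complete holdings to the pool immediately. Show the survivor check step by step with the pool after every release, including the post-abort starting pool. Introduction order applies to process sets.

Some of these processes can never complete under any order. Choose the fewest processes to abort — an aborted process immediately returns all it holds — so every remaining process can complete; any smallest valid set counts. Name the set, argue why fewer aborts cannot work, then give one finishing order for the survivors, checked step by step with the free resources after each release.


Minimum abort set: T_i.
Key observation: T_f had no path to completion before; after the abort of T_i ((1, 3) returned), step 3 is where it fits.
Why nothing smaller works: aborting no one leaves the state deadlocked as given.
Survivors finish in the order: T_e, T_h, T_f. Walking it through (pool after the aborts first):
  pool = (4, 6)
  T_e: need (4, 4) fits (4, 6); releases (1, 1), pool now (5, 7)
  T_h: need (1, 1) fits (5, 7); releases (1, 1), pool now (6, 8)
  T_f: need (6, 3) fits (6, 8); releases (1, 0), pool now (7, 8)


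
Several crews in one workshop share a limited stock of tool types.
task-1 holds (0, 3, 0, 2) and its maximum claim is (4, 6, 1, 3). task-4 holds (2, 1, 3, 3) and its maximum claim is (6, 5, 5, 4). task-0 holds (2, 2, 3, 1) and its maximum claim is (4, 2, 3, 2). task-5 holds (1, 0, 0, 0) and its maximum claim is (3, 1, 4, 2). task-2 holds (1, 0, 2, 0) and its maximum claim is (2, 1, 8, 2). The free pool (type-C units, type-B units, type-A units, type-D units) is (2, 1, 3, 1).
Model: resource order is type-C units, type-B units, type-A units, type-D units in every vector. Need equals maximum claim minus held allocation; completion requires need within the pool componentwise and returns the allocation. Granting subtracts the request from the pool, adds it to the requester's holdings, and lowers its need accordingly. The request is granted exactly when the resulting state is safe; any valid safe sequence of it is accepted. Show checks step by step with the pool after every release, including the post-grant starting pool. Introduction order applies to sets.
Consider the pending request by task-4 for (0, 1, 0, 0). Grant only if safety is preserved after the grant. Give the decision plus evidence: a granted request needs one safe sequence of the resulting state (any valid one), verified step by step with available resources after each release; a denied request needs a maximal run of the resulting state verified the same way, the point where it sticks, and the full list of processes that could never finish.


DENY: after the grant no complete ordering would exist.
Key observation: even finishing task-0, task-2, task-5 leaves just (6, 2, 8, 2) free — too little type-B units for any of the remaining processes.
After a pretend grant, a maximal execution: task-0, task-2, task-5 — then nothing else fits. Step-by-step check:
  pool = (2, 0, 3, 1)
  task-0 needs (2, 0, 0, 1) <= (2, 0, 3, 1) -> finishes; pool += (2, 2, 3, 1) = (4, 2, 6, 2)
  task-2 needs (1, 1, 6, 2) <= (4, 2, 6, 2) -> finishes; pool += (1, 0, 2, 0) = (5, 2, 8, 2)
  task-5 needs (2, 1, 4, 2) <= (5, 2, 8, 2) -> finishes; pool += (1, 0, 0, 0) = (6, 2, 8, 2)
  blocked: task-1 wants (4, 3, 1, 1), pool (6, 2, 8, 2) — not enough type-B units
  blocked: task-4 wants (4, 3, 2, 1), pool (6, 2, 8, 2) — not enough type-B units
Post-grant, the permanently blocked set is task-1 and task-4.


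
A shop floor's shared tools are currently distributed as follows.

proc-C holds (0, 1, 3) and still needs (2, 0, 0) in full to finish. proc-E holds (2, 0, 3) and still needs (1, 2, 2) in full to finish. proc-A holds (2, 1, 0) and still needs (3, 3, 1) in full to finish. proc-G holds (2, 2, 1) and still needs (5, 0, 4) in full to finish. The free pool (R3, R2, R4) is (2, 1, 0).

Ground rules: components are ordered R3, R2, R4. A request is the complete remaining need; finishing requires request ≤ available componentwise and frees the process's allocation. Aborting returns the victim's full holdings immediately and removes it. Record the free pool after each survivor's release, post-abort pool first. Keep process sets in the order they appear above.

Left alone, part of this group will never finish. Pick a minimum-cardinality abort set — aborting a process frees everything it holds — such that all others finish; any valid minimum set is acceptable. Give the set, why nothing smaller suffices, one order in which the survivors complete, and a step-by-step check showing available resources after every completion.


The answer: abort proc-A.
Key observation: the deadlocked proc-G becomes finishable only because proc-A released (2, 1, 0); it completes at step 3 below.
Minimality: the empty abort set fails — the state is deadlocked as it stands.
Survivors finish in the order: proc-C, proc-E, proc-G. Verifying each step (pool after the aborts first):
  pool = (4, 2, 0)
  run proc-C (needs (2, 0, 0), free (4, 2, 0)); after release of (0, 1, 3) the pool is (4, 3, 3)
  run proc-E (needs (1, 2, 2), free (4, 3, 3)); after release of (2, 0, 3) the pool is (6, 3, 6)
  run proc-G (needs (5, 0, 4), free (6, 3, 6)); after release of (2, 2, 1) the pool is (8, 5, 7)


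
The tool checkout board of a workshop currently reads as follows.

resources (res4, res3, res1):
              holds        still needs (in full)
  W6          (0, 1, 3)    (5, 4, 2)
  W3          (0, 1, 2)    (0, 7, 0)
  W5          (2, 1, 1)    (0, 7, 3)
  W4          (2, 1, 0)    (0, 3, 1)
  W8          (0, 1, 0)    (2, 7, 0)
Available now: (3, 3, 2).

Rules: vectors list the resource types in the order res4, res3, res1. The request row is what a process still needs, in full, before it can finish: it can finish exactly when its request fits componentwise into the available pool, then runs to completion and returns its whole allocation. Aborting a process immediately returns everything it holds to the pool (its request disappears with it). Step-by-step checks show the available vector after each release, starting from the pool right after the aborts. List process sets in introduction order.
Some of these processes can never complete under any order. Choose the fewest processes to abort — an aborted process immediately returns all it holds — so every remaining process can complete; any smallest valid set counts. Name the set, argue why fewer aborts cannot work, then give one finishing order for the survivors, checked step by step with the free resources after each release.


The answer: abort W5 and W8.
Key observation: before aborting W5 and W8, W3 was permanently blocked — no order could ever run it; afterwards it completes at step 3.
Minimality, checking each single-abort alternative: W6 alone leaves W3 blocked (short on res3); W3 alone leaves W5 blocked (short on res3); W5 alone leaves W3 blocked (short on res3); W4 alone leaves W3 blocked (short on res3); W8 alone leaves W3 blocked (short on res3).
Survivors finish in the order: W4, W6, W3. Verifying each step (pool after the aborts first):
  pool = (5, 5, 3)
  run W4 (needs (0, 3, 1), free (5, 5, 3)); after release of (2, 1, 0) the pool is (7, 6, 3)
  run W6 (needs (5, 4, 2), free (7, 6, 3)); after release of (0, 1, 3) the pool is (7, 7, 6)
  run W3 (needs (0, 7, 0), free (7, 7, 6)); after release of (0, 1, 2) the pool is (7, 8, 8)


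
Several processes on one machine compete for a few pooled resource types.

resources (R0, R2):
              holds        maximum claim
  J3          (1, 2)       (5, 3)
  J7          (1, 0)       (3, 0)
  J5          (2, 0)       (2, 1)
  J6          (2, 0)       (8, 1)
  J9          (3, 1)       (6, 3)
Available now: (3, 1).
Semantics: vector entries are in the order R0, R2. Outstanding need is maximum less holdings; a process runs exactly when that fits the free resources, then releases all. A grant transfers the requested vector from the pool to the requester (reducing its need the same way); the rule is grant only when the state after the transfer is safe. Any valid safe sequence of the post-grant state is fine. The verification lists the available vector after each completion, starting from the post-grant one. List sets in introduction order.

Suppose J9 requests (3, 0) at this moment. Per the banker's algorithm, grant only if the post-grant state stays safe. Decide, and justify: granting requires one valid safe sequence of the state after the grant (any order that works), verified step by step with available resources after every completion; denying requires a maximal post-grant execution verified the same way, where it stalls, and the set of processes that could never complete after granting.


DENY — the pretend-granted state is unsafe.
Key observation: after J5, J7 the pool peaks at (3, 1), and each blocked process is short somewhere: J3 on R0; J6 on R0; J9 on R2.
Pretend the grant happened; the run J5, J7 goes as far as possible. Walking it through:
  pool = (0, 1)
  run J5 (needs (0, 1), free (0, 1)); after release of (2, 0) the pool is (2, 1)
  run J7 (needs (2, 0), free (2, 1)); after release of (1, 0) the pool is (3, 1)
  J3 cannot run: need (4, 1) vs free (3, 1) (insufficient R0)
  J6 cannot run: need (6, 1) vs free (3, 1) (insufficient R0)
  J9 cannot run: need (0, 2) vs free (3, 1) (insufficient R2)
Post-grant, the permanently blocked set is J3, J6 and J9.


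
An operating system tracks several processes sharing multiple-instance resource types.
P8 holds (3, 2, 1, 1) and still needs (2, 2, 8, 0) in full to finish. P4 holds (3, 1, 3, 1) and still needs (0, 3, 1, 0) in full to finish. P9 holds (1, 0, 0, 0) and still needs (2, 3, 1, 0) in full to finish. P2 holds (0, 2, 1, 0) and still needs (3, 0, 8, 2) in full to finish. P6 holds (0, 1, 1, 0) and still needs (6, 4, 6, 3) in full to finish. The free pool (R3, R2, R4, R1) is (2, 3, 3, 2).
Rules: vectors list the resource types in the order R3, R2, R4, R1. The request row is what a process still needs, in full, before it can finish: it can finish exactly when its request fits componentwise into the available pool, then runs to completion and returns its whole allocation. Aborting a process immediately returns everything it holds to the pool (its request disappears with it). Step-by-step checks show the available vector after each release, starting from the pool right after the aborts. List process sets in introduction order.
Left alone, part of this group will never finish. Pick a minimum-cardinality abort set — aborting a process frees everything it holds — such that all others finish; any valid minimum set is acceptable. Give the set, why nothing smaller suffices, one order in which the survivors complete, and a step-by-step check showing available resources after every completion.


Minimum abort set: P2.
Key observation: P8 had no path to completion before; after the abort of P2 ((0, 2, 1, 0) returned), step 4 is where it fits.
Minimality: the empty abort set fails — the state is deadlocked as it stands.
One survivor order: P9, P4, P6, P8. Walking it through (post-abort pool first):
  pool = (2, 5, 4, 2)
  P9 needs (2, 3, 1, 0) <= (2, 5, 4, 2) -> finishes; pool += (1, 0, 0, 0) = (3, 5, 4, 2)
  P4 needs (0, 3, 1, 0) <= (3, 5, 4, 2) -> finishes; pool += (3, 1, 3, 1) = (6, 6, 7, 3)
  P6 needs (6, 4, 6, 3) <= (6, 6, 7, 3) -> finishes; pool += (0, 1, 1, 0) = (6, 7, 8, 3)
  P8 needs (2, 2, 8, 0) <= (6, 7, 8, 3) -> finishes; pool += (3, 2, 1, 1) = (9, 9, 9, 4)


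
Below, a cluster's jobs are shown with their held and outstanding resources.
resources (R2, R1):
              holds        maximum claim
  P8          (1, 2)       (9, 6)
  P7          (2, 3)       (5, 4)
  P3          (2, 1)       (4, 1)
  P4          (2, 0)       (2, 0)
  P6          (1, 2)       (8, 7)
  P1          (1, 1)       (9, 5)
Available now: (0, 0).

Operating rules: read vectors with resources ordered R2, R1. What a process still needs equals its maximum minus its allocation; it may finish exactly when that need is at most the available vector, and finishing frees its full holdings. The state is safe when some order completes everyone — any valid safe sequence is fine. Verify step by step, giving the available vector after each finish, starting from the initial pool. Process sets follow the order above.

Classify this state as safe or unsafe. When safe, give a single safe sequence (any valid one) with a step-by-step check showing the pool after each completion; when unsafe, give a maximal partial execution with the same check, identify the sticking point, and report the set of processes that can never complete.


UNSAFE.
Key observation: R2 is the bottleneck — with P4, P3, P7 done the pool holds (6, 4), short of every remaining need.
A maximal execution: P4, P3, P7 — then nothing else fits. Check, step by step:
  pool = (0, 0)
  run P4 (needs (0, 0), free (0, 0)); after release of (2, 0) the pool is (2, 0)
  run P3 (needs (2, 0), free (2, 0)); after release of (2, 1) the pool is (4, 1)
  run P7 (needs (3, 1), free (4, 1)); after release of (2, 3) the pool is (6, 4)
  blocked: P8 wants (8, 4), pool (6, 4) — not enough R2
  blocked: P6 wants (7, 5), pool (6, 4) — not enough R2 and R1
  blocked: P1 wants (8, 4), pool (6, 4) — not enough R2
Never able to finish: P8, P6 and P1.


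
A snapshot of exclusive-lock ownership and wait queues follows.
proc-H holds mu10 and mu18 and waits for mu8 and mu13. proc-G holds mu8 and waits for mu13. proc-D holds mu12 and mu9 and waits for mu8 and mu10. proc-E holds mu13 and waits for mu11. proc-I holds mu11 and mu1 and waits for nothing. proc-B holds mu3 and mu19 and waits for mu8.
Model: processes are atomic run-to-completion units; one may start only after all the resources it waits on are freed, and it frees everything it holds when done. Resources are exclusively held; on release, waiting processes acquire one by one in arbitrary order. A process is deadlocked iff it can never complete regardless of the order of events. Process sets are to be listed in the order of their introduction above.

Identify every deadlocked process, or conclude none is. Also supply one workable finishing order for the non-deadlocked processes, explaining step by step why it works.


No process is deadlocked.
Key observation: the waits form no ring: some process can always run, and its releases unblock the others one by one.
One completion order for the rest: proc-I, proc-E, proc-G, proc-H, proc-B, proc-D.
Step-by-step check:
  run proc-I (it waits on nothing); releases mu11 and mu1
  proc-E waits on mu11 — all released -> runs and releases mu13
  proc-G waits on mu13 — all released -> runs and releases mu8
  proc-H waits on mu8 and mu13 — all released -> runs and releases mu10 and mu18
  proc-B waits on mu8 — all released -> runs and releases mu3 and mu19
  proc-D waits on mu8 and mu10 — all released -> runs and releases mu12 and mu9
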